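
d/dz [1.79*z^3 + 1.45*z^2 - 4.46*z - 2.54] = 5.37*z^2 + 2.9*z - 4.46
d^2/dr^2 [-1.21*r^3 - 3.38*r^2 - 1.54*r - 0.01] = -7.26*r - 6.76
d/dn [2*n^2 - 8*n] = 4*n - 8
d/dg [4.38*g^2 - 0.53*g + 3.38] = 8.76*g - 0.53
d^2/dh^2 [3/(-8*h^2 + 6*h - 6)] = 3*(16*h^2 - 12*h - (8*h - 3)^2 + 12)/(4*h^2 - 3*h + 3)^3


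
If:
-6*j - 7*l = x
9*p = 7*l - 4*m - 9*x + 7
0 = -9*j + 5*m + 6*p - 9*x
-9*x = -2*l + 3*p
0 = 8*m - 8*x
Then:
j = 1106/1341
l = -287/447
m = -203/447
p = 1253/1341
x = -203/447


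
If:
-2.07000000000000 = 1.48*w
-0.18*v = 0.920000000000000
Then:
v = -5.11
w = -1.40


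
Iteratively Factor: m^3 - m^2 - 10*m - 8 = (m + 2)*(m^2 - 3*m - 4) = (m + 1)*(m + 2)*(m - 4)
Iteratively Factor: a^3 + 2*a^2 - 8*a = (a + 4)*(a^2 - 2*a) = (a - 2)*(a + 4)*(a)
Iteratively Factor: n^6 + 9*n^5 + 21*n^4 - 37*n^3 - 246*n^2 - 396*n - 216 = (n - 3)*(n^5 + 12*n^4 + 57*n^3 + 134*n^2 + 156*n + 72) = (n - 3)*(n + 2)*(n^4 + 10*n^3 + 37*n^2 + 60*n + 36) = (n - 3)*(n + 2)^2*(n^3 + 8*n^2 + 21*n + 18) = (n - 3)*(n + 2)^2*(n + 3)*(n^2 + 5*n + 6) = (n - 3)*(n + 2)^2*(n + 3)^2*(n + 2)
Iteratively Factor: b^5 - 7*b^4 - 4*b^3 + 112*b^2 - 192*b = (b - 4)*(b^4 - 3*b^3 - 16*b^2 + 48*b) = (b - 4)^2*(b^3 + b^2 - 12*b) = (b - 4)^2*(b + 4)*(b^2 - 3*b) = (b - 4)^2*(b - 3)*(b + 4)*(b)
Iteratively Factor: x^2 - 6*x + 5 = (x - 1)*(x - 5)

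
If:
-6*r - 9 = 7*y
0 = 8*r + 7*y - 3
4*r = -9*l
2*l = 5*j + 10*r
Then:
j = -196/15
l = -8/3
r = 6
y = -45/7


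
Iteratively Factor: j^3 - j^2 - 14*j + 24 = (j + 4)*(j^2 - 5*j + 6) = (j - 3)*(j + 4)*(j - 2)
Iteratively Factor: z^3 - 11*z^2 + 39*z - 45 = (z - 3)*(z^2 - 8*z + 15) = (z - 3)^2*(z - 5)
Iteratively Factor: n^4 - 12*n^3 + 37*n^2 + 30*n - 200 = (n - 5)*(n^3 - 7*n^2 + 2*n + 40) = (n - 5)*(n - 4)*(n^2 - 3*n - 10) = (n - 5)*(n - 4)*(n + 2)*(n - 5)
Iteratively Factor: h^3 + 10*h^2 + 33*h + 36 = (h + 4)*(h^2 + 6*h + 9) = (h + 3)*(h + 4)*(h + 3)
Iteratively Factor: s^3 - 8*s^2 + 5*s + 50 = (s - 5)*(s^2 - 3*s - 10) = (s - 5)^2*(s + 2)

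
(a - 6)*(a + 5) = a^2 - a - 30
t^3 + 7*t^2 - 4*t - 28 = (t - 2)*(t + 2)*(t + 7)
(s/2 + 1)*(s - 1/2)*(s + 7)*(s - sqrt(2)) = s^4/2 - sqrt(2)*s^3/2 + 17*s^3/4 - 17*sqrt(2)*s^2/4 + 19*s^2/4 - 19*sqrt(2)*s/4 - 7*s/2 + 7*sqrt(2)/2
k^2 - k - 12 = (k - 4)*(k + 3)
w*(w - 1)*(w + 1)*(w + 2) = w^4 + 2*w^3 - w^2 - 2*w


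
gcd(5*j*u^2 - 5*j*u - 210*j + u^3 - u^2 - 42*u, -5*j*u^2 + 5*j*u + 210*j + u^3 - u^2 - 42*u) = u^2 - u - 42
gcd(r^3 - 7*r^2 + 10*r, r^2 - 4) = r - 2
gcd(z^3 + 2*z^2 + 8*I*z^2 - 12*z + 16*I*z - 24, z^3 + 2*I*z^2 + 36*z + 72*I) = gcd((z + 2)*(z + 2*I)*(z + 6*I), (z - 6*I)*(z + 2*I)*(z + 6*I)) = z^2 + 8*I*z - 12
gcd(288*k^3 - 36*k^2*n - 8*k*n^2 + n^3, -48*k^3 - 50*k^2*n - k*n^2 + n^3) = 48*k^2 + 2*k*n - n^2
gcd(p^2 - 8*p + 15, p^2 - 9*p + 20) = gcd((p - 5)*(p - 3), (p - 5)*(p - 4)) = p - 5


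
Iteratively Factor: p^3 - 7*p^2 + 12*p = (p - 3)*(p^2 - 4*p) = (p - 4)*(p - 3)*(p)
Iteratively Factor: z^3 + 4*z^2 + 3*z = (z + 1)*(z^2 + 3*z) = (z + 1)*(z + 3)*(z)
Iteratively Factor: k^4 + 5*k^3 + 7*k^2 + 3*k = (k + 1)*(k^3 + 4*k^2 + 3*k) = k*(k + 1)*(k^2 + 4*k + 3) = k*(k + 1)^2*(k + 3)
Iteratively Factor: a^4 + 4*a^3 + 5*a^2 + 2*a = (a)*(a^3 + 4*a^2 + 5*a + 2) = a*(a + 2)*(a^2 + 2*a + 1) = a*(a + 1)*(a + 2)*(a + 1)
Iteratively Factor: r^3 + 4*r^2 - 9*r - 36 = (r + 3)*(r^2 + r - 12) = (r + 3)*(r + 4)*(r - 3)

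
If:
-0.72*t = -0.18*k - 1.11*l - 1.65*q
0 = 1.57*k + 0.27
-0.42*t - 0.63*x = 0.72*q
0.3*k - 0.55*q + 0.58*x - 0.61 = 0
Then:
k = -0.17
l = 3.1535575115193 - 3.71316251316251*x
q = 1.05454545454545*x - 1.202895193978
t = 2.06210604681942 - 3.30779220779221*x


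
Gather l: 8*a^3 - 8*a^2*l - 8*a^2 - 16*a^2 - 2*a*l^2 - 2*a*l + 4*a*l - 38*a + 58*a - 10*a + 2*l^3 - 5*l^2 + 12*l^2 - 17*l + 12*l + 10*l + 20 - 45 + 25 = 8*a^3 - 24*a^2 + 10*a + 2*l^3 + l^2*(7 - 2*a) + l*(-8*a^2 + 2*a + 5)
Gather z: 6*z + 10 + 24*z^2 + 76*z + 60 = 24*z^2 + 82*z + 70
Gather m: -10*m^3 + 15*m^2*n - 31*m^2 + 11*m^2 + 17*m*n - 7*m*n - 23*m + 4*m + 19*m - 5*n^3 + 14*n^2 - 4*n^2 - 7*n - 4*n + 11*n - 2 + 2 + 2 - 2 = -10*m^3 + m^2*(15*n - 20) + 10*m*n - 5*n^3 + 10*n^2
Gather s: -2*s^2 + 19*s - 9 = -2*s^2 + 19*s - 9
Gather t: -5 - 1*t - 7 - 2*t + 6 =-3*t - 6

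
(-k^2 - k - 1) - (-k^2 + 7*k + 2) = -8*k - 3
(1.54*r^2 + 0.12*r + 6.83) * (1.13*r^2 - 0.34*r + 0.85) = 1.7402*r^4 - 0.388*r^3 + 8.9861*r^2 - 2.2202*r + 5.8055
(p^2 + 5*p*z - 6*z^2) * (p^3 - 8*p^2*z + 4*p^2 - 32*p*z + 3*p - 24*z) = p^5 - 3*p^4*z + 4*p^4 - 46*p^3*z^2 - 12*p^3*z + 3*p^3 + 48*p^2*z^3 - 184*p^2*z^2 - 9*p^2*z + 192*p*z^3 - 138*p*z^2 + 144*z^3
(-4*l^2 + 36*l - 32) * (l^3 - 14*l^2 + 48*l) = -4*l^5 + 92*l^4 - 728*l^3 + 2176*l^2 - 1536*l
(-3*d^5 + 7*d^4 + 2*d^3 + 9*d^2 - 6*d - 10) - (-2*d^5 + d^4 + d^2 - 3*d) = -d^5 + 6*d^4 + 2*d^3 + 8*d^2 - 3*d - 10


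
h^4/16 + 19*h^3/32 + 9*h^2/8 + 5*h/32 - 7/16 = (h/4 + 1/4)*(h/4 + 1/2)*(h - 1/2)*(h + 7)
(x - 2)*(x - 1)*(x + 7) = x^3 + 4*x^2 - 19*x + 14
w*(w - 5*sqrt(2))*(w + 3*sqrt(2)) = w^3 - 2*sqrt(2)*w^2 - 30*w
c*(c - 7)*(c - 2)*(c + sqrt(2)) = c^4 - 9*c^3 + sqrt(2)*c^3 - 9*sqrt(2)*c^2 + 14*c^2 + 14*sqrt(2)*c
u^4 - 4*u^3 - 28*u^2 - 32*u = u*(u - 8)*(u + 2)^2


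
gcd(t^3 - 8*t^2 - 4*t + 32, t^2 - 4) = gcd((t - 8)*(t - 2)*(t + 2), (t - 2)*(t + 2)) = t^2 - 4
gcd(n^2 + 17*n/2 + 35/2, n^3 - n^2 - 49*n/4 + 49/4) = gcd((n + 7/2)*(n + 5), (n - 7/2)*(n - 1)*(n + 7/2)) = n + 7/2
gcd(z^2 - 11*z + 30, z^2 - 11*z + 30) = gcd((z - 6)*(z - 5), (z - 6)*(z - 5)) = z^2 - 11*z + 30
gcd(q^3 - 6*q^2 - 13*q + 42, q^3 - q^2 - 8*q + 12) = q^2 + q - 6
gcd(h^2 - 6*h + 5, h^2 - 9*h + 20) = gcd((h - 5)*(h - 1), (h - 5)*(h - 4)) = h - 5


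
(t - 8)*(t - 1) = t^2 - 9*t + 8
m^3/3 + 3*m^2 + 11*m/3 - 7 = (m/3 + 1)*(m - 1)*(m + 7)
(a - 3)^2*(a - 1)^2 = a^4 - 8*a^3 + 22*a^2 - 24*a + 9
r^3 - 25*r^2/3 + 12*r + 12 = (r - 6)*(r - 3)*(r + 2/3)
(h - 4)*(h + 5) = h^2 + h - 20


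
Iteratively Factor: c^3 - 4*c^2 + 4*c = (c - 2)*(c^2 - 2*c) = c*(c - 2)*(c - 2)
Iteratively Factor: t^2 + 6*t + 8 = (t + 2)*(t + 4)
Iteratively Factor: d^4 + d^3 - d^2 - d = (d)*(d^3 + d^2 - d - 1) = d*(d - 1)*(d^2 + 2*d + 1) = d*(d - 1)*(d + 1)*(d + 1)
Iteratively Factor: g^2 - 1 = (g + 1)*(g - 1)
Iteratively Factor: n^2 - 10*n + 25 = (n - 5)*(n - 5)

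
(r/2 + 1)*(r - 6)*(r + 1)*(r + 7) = r^4/2 + 2*r^3 - 37*r^2/2 - 62*r - 42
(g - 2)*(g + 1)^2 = g^3 - 3*g - 2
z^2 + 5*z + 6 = (z + 2)*(z + 3)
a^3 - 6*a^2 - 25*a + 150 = (a - 6)*(a - 5)*(a + 5)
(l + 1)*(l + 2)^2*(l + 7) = l^4 + 12*l^3 + 43*l^2 + 60*l + 28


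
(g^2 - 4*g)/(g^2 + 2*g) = (g - 4)/(g + 2)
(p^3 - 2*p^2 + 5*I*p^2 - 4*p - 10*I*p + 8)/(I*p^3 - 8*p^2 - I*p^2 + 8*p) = (p^3 - 2*p^2 + 5*I*p^2 - 4*p - 10*I*p + 8)/(p*(I*p^2 - 8*p - I*p + 8))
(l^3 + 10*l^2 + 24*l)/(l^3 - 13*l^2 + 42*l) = (l^2 + 10*l + 24)/(l^2 - 13*l + 42)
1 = 1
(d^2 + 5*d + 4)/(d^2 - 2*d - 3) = (d + 4)/(d - 3)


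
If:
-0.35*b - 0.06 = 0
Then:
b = -0.17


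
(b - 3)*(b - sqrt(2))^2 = b^3 - 3*b^2 - 2*sqrt(2)*b^2 + 2*b + 6*sqrt(2)*b - 6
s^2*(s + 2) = s^3 + 2*s^2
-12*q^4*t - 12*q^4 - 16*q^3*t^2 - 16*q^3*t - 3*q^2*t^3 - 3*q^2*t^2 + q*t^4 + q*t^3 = (-6*q + t)*(q + t)*(2*q + t)*(q*t + q)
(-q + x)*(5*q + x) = -5*q^2 + 4*q*x + x^2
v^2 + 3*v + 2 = (v + 1)*(v + 2)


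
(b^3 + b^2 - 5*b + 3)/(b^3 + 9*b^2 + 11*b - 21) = (b - 1)/(b + 7)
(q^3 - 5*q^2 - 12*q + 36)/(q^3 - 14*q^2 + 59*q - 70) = (q^2 - 3*q - 18)/(q^2 - 12*q + 35)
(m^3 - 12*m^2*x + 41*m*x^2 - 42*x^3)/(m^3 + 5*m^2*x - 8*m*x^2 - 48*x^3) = (m^2 - 9*m*x + 14*x^2)/(m^2 + 8*m*x + 16*x^2)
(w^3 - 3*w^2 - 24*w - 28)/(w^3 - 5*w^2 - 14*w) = (w + 2)/w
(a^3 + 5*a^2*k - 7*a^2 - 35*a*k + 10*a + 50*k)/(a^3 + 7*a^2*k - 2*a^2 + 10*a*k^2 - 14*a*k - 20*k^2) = (a - 5)/(a + 2*k)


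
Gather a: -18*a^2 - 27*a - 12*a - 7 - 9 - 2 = -18*a^2 - 39*a - 18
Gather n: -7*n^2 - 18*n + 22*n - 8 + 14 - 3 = -7*n^2 + 4*n + 3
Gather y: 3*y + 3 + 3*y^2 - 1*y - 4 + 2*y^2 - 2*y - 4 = 5*y^2 - 5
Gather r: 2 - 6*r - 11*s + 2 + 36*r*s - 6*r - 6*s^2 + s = r*(36*s - 12) - 6*s^2 - 10*s + 4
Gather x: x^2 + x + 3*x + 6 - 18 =x^2 + 4*x - 12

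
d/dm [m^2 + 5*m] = 2*m + 5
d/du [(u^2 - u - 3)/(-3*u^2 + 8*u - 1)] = 5*(u^2 - 4*u + 5)/(9*u^4 - 48*u^3 + 70*u^2 - 16*u + 1)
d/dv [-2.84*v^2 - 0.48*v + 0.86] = -5.68*v - 0.48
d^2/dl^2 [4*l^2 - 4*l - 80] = 8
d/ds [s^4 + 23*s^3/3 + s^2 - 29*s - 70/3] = 4*s^3 + 23*s^2 + 2*s - 29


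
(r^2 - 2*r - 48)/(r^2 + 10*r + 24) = (r - 8)/(r + 4)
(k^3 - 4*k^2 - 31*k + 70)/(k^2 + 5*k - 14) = (k^2 - 2*k - 35)/(k + 7)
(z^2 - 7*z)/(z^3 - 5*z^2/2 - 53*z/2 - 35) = 2*z/(2*z^2 + 9*z + 10)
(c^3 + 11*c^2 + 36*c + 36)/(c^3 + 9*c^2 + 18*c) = (c + 2)/c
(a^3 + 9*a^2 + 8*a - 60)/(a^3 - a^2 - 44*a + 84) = (a^2 + 11*a + 30)/(a^2 + a - 42)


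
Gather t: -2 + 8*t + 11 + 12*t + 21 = 20*t + 30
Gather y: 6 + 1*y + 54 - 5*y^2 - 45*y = -5*y^2 - 44*y + 60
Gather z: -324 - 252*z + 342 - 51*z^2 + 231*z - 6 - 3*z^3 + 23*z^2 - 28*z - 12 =-3*z^3 - 28*z^2 - 49*z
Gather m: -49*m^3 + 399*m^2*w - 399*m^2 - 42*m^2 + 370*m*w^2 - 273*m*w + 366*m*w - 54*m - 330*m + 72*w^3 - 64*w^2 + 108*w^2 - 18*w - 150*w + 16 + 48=-49*m^3 + m^2*(399*w - 441) + m*(370*w^2 + 93*w - 384) + 72*w^3 + 44*w^2 - 168*w + 64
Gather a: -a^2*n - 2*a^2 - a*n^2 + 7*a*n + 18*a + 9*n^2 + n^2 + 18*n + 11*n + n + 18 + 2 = a^2*(-n - 2) + a*(-n^2 + 7*n + 18) + 10*n^2 + 30*n + 20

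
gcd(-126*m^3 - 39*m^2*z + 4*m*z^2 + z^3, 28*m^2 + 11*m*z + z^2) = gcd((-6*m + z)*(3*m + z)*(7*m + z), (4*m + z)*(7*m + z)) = 7*m + z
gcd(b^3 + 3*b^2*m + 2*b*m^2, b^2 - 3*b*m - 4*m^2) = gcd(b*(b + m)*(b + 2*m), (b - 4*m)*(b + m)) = b + m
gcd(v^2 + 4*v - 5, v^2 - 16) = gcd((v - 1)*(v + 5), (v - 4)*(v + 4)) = 1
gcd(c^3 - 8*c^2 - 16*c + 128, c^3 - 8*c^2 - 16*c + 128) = c^3 - 8*c^2 - 16*c + 128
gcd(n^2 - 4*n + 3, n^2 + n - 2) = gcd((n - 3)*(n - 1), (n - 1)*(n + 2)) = n - 1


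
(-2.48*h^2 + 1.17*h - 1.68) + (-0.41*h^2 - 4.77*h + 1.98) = -2.89*h^2 - 3.6*h + 0.3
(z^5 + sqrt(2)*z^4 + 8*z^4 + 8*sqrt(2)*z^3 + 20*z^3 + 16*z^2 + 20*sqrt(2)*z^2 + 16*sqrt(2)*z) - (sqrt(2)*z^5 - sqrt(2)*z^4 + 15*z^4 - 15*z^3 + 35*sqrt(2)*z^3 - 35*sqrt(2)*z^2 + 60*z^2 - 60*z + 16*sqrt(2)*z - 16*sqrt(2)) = -sqrt(2)*z^5 + z^5 - 7*z^4 + 2*sqrt(2)*z^4 - 27*sqrt(2)*z^3 + 35*z^3 - 44*z^2 + 55*sqrt(2)*z^2 + 60*z + 16*sqrt(2)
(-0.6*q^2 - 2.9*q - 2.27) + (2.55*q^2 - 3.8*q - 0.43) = 1.95*q^2 - 6.7*q - 2.7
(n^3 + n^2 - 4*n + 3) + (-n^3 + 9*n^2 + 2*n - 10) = 10*n^2 - 2*n - 7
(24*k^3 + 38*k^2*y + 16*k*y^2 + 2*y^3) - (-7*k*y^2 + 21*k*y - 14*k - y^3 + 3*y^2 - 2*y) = 24*k^3 + 38*k^2*y + 23*k*y^2 - 21*k*y + 14*k + 3*y^3 - 3*y^2 + 2*y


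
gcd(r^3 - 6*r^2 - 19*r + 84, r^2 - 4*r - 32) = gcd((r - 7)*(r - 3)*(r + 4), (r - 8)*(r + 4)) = r + 4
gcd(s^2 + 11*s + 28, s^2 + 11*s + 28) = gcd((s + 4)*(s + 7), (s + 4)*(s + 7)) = s^2 + 11*s + 28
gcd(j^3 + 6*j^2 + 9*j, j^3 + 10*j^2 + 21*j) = j^2 + 3*j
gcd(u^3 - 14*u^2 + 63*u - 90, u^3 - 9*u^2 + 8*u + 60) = u^2 - 11*u + 30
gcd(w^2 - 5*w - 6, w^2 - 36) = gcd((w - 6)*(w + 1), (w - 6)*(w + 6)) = w - 6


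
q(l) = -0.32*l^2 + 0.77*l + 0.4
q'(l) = 0.77 - 0.64*l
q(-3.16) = -5.23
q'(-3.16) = 2.79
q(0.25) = 0.57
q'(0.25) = 0.61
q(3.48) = -0.80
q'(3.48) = -1.46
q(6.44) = -7.91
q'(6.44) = -3.35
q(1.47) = 0.84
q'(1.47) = -0.17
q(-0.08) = 0.34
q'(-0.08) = 0.82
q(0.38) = 0.65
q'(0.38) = 0.53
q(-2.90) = -4.52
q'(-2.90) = 2.63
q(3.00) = -0.17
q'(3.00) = -1.15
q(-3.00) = -4.79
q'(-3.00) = 2.69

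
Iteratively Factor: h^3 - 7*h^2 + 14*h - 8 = (h - 4)*(h^2 - 3*h + 2) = (h - 4)*(h - 2)*(h - 1)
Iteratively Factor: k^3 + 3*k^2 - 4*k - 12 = (k + 3)*(k^2 - 4) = (k + 2)*(k + 3)*(k - 2)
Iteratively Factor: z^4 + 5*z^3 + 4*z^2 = (z)*(z^3 + 5*z^2 + 4*z) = z*(z + 4)*(z^2 + z) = z^2*(z + 4)*(z + 1)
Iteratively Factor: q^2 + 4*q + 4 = (q + 2)*(q + 2)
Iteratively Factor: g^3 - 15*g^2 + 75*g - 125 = (g - 5)*(g^2 - 10*g + 25) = (g - 5)^2*(g - 5)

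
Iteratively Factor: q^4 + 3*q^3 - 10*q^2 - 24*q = (q - 3)*(q^3 + 6*q^2 + 8*q) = q*(q - 3)*(q^2 + 6*q + 8) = q*(q - 3)*(q + 4)*(q + 2)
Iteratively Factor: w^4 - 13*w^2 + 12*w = (w - 3)*(w^3 + 3*w^2 - 4*w) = (w - 3)*(w + 4)*(w^2 - w) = (w - 3)*(w - 1)*(w + 4)*(w)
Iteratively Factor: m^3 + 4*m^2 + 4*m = (m + 2)*(m^2 + 2*m) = (m + 2)^2*(m)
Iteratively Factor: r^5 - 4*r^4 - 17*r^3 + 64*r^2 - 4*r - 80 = (r - 2)*(r^4 - 2*r^3 - 21*r^2 + 22*r + 40) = (r - 5)*(r - 2)*(r^3 + 3*r^2 - 6*r - 8) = (r - 5)*(r - 2)*(r + 4)*(r^2 - r - 2) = (r - 5)*(r - 2)^2*(r + 4)*(r + 1)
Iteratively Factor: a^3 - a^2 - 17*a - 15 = (a + 1)*(a^2 - 2*a - 15) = (a + 1)*(a + 3)*(a - 5)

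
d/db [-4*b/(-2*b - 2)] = 2/(b + 1)^2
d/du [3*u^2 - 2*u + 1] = 6*u - 2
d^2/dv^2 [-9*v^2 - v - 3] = -18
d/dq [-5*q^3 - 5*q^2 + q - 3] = -15*q^2 - 10*q + 1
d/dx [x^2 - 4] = 2*x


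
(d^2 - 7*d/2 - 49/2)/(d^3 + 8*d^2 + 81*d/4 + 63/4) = 2*(d - 7)/(2*d^2 + 9*d + 9)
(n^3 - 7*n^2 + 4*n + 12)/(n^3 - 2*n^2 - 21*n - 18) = (n - 2)/(n + 3)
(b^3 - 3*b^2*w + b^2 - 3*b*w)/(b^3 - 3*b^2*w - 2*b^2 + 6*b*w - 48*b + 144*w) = b*(b + 1)/(b^2 - 2*b - 48)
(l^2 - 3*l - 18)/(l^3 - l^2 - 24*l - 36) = 1/(l + 2)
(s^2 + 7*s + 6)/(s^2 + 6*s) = (s + 1)/s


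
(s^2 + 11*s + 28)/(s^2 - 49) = (s + 4)/(s - 7)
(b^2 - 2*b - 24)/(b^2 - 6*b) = (b + 4)/b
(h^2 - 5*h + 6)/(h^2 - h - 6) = (h - 2)/(h + 2)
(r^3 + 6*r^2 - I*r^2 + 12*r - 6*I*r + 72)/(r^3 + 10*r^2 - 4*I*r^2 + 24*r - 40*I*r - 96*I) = (r + 3*I)/(r + 4)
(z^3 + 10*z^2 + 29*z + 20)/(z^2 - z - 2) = (z^2 + 9*z + 20)/(z - 2)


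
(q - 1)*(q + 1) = q^2 - 1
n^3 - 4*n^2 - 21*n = n*(n - 7)*(n + 3)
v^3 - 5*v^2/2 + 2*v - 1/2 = (v - 1)^2*(v - 1/2)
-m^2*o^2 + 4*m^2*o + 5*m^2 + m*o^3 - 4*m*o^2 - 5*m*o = (-m + o)*(o - 5)*(m*o + m)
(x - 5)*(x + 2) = x^2 - 3*x - 10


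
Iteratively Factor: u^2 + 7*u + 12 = (u + 3)*(u + 4)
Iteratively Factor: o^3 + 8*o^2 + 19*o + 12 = (o + 3)*(o^2 + 5*o + 4) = (o + 1)*(o + 3)*(o + 4)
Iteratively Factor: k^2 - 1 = (k + 1)*(k - 1)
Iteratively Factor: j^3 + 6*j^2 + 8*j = (j + 2)*(j^2 + 4*j) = j*(j + 2)*(j + 4)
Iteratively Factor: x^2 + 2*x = (x)*(x + 2)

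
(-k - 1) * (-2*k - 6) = 2*k^2 + 8*k + 6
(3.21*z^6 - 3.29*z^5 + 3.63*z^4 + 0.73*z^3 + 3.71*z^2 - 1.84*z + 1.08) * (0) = 0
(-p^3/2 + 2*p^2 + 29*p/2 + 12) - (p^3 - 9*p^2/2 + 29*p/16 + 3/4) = -3*p^3/2 + 13*p^2/2 + 203*p/16 + 45/4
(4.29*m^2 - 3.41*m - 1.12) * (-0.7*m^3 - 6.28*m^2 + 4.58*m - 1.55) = -3.003*m^5 - 24.5542*m^4 + 41.847*m^3 - 15.2337*m^2 + 0.1559*m + 1.736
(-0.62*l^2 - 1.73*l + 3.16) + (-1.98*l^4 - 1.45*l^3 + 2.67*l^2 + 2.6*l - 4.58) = -1.98*l^4 - 1.45*l^3 + 2.05*l^2 + 0.87*l - 1.42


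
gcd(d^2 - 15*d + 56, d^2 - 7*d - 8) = d - 8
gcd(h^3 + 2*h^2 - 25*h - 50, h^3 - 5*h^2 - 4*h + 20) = h^2 - 3*h - 10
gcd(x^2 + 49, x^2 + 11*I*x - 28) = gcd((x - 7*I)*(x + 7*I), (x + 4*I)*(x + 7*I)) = x + 7*I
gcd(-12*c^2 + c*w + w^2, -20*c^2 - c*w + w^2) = 4*c + w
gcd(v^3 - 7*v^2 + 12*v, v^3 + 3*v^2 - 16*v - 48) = v - 4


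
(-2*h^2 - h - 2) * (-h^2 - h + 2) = 2*h^4 + 3*h^3 - h^2 - 4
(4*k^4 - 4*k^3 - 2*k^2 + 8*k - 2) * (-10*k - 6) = -40*k^5 + 16*k^4 + 44*k^3 - 68*k^2 - 28*k + 12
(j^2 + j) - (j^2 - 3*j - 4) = 4*j + 4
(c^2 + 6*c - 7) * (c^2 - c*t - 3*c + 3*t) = c^4 - c^3*t + 3*c^3 - 3*c^2*t - 25*c^2 + 25*c*t + 21*c - 21*t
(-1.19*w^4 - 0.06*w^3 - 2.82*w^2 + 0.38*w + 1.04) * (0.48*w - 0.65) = -0.5712*w^5 + 0.7447*w^4 - 1.3146*w^3 + 2.0154*w^2 + 0.2522*w - 0.676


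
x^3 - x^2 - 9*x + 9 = (x - 3)*(x - 1)*(x + 3)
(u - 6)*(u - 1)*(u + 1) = u^3 - 6*u^2 - u + 6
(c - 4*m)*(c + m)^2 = c^3 - 2*c^2*m - 7*c*m^2 - 4*m^3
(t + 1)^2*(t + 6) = t^3 + 8*t^2 + 13*t + 6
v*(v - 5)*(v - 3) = v^3 - 8*v^2 + 15*v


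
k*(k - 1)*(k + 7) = k^3 + 6*k^2 - 7*k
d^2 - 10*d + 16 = (d - 8)*(d - 2)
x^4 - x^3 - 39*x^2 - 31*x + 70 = (x - 7)*(x - 1)*(x + 2)*(x + 5)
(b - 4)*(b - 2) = b^2 - 6*b + 8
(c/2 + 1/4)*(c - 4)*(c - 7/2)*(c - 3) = c^4/2 - 5*c^3 + 125*c^2/8 - 95*c/8 - 21/2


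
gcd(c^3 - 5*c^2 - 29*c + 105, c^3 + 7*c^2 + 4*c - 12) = 1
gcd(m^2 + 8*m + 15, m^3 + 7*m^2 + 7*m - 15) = m^2 + 8*m + 15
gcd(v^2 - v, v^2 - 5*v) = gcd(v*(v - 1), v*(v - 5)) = v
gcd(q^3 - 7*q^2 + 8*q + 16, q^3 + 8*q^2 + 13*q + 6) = q + 1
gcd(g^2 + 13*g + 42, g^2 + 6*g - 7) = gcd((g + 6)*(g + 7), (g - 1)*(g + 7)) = g + 7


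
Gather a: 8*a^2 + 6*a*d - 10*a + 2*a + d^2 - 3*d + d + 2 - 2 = 8*a^2 + a*(6*d - 8) + d^2 - 2*d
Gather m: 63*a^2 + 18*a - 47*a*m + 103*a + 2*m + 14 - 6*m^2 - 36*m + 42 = 63*a^2 + 121*a - 6*m^2 + m*(-47*a - 34) + 56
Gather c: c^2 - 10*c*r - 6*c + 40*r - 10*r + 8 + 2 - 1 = c^2 + c*(-10*r - 6) + 30*r + 9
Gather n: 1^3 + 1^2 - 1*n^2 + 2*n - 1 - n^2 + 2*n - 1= -2*n^2 + 4*n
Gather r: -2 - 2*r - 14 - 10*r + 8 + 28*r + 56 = 16*r + 48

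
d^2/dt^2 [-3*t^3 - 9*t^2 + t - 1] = -18*t - 18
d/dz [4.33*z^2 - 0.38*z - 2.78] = 8.66*z - 0.38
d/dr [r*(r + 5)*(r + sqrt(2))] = r*(r + 5) + r*(r + sqrt(2)) + (r + 5)*(r + sqrt(2))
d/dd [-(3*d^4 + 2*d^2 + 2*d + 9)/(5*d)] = (-9*d^4 - 2*d^2 + 9)/(5*d^2)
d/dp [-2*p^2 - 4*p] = -4*p - 4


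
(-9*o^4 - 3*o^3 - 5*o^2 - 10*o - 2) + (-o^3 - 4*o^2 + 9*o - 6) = -9*o^4 - 4*o^3 - 9*o^2 - o - 8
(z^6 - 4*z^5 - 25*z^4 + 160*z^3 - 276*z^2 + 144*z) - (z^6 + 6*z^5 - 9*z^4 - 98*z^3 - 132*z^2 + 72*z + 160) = -10*z^5 - 16*z^4 + 258*z^3 - 144*z^2 + 72*z - 160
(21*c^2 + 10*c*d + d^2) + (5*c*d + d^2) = 21*c^2 + 15*c*d + 2*d^2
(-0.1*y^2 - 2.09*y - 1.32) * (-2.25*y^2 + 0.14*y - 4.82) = 0.225*y^4 + 4.6885*y^3 + 3.1594*y^2 + 9.889*y + 6.3624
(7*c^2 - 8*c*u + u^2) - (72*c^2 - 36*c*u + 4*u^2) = -65*c^2 + 28*c*u - 3*u^2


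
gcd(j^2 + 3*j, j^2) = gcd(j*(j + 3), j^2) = j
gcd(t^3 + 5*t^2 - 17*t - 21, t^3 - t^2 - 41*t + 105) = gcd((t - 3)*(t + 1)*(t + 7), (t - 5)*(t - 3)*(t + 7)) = t^2 + 4*t - 21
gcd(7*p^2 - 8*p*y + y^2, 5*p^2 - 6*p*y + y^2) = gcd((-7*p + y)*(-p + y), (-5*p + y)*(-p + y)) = -p + y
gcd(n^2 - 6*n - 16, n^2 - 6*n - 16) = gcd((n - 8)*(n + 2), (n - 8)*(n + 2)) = n^2 - 6*n - 16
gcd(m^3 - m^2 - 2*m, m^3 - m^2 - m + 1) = m + 1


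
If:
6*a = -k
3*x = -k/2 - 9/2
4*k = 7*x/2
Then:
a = 21/110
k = -63/55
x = -72/55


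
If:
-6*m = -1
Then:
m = 1/6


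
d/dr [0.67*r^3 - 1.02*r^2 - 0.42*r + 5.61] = 2.01*r^2 - 2.04*r - 0.42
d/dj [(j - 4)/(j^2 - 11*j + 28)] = -1/(j^2 - 14*j + 49)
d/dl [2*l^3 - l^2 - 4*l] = 6*l^2 - 2*l - 4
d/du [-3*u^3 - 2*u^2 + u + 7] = -9*u^2 - 4*u + 1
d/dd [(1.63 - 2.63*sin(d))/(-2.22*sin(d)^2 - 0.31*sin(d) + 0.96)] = (-5.8386*sin(d)^2 + 7.2372*sin(d) - 2.0195)*cos(d)/(4.9284*sin(d)^4 + 1.3764*sin(d)^3 - 4.1663*sin(d)^2 - 0.5952*sin(d) + 0.9216)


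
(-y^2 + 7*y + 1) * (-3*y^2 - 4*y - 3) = 3*y^4 - 17*y^3 - 28*y^2 - 25*y - 3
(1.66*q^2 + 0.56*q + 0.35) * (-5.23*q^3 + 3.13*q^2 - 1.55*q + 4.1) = -8.6818*q^5 + 2.267*q^4 - 2.6507*q^3 + 7.0335*q^2 + 1.7535*q + 1.435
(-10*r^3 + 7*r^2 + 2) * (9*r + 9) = -90*r^4 - 27*r^3 + 63*r^2 + 18*r + 18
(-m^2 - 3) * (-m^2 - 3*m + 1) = m^4 + 3*m^3 + 2*m^2 + 9*m - 3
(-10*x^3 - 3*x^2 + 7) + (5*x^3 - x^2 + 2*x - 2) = -5*x^3 - 4*x^2 + 2*x + 5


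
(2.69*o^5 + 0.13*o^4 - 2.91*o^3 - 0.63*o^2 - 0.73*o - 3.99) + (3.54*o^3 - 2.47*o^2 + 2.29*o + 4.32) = 2.69*o^5 + 0.13*o^4 + 0.63*o^3 - 3.1*o^2 + 1.56*o + 0.33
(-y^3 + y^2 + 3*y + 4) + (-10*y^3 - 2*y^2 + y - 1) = -11*y^3 - y^2 + 4*y + 3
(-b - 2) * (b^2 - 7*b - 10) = -b^3 + 5*b^2 + 24*b + 20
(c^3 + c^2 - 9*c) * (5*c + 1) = 5*c^4 + 6*c^3 - 44*c^2 - 9*c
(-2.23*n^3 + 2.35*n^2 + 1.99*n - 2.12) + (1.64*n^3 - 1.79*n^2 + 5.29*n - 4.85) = -0.59*n^3 + 0.56*n^2 + 7.28*n - 6.97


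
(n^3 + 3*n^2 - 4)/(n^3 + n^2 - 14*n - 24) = (n^2 + n - 2)/(n^2 - n - 12)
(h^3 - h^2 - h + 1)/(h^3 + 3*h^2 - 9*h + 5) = (h + 1)/(h + 5)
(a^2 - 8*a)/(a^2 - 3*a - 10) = a*(8 - a)/(-a^2 + 3*a + 10)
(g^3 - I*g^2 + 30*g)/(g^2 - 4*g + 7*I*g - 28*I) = g*(g^2 - I*g + 30)/(g^2 + g*(-4 + 7*I) - 28*I)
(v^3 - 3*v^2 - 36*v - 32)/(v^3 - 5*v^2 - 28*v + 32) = (v + 1)/(v - 1)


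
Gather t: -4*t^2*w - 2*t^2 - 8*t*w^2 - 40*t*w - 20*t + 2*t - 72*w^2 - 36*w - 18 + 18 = t^2*(-4*w - 2) + t*(-8*w^2 - 40*w - 18) - 72*w^2 - 36*w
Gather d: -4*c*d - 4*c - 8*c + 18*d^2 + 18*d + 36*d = -12*c + 18*d^2 + d*(54 - 4*c)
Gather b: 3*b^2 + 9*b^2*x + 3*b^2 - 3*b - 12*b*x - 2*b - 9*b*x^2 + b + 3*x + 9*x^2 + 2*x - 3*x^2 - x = b^2*(9*x + 6) + b*(-9*x^2 - 12*x - 4) + 6*x^2 + 4*x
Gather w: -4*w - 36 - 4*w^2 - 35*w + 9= -4*w^2 - 39*w - 27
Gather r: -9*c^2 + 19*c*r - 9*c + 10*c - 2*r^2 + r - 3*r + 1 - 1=-9*c^2 + c - 2*r^2 + r*(19*c - 2)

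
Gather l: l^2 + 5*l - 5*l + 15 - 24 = l^2 - 9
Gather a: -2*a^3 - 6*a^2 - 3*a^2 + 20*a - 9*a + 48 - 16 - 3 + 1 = -2*a^3 - 9*a^2 + 11*a + 30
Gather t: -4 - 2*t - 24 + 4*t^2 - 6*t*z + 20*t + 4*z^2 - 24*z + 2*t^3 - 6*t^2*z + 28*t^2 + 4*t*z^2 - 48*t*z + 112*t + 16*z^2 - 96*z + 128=2*t^3 + t^2*(32 - 6*z) + t*(4*z^2 - 54*z + 130) + 20*z^2 - 120*z + 100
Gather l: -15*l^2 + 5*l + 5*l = -15*l^2 + 10*l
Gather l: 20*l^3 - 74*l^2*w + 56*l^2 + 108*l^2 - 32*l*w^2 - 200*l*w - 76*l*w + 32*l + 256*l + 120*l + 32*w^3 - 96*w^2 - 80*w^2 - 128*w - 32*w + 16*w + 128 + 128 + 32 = 20*l^3 + l^2*(164 - 74*w) + l*(-32*w^2 - 276*w + 408) + 32*w^3 - 176*w^2 - 144*w + 288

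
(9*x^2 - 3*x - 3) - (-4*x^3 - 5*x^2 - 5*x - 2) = 4*x^3 + 14*x^2 + 2*x - 1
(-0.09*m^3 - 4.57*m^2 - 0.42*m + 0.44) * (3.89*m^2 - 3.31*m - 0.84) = -0.3501*m^5 - 17.4794*m^4 + 13.5685*m^3 + 6.9406*m^2 - 1.1036*m - 0.3696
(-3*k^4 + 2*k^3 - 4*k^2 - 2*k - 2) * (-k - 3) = 3*k^5 + 7*k^4 - 2*k^3 + 14*k^2 + 8*k + 6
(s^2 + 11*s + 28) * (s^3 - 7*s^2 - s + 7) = s^5 + 4*s^4 - 50*s^3 - 200*s^2 + 49*s + 196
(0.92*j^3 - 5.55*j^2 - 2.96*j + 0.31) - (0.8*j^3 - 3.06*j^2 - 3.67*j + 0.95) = 0.12*j^3 - 2.49*j^2 + 0.71*j - 0.64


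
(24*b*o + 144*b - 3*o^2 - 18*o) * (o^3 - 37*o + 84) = 24*b*o^4 + 144*b*o^3 - 888*b*o^2 - 3312*b*o + 12096*b - 3*o^5 - 18*o^4 + 111*o^3 + 414*o^2 - 1512*o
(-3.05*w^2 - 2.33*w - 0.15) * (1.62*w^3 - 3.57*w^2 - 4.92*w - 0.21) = -4.941*w^5 + 7.1139*w^4 + 23.0811*w^3 + 12.6396*w^2 + 1.2273*w + 0.0315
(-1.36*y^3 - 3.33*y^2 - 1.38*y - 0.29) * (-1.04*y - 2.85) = 1.4144*y^4 + 7.3392*y^3 + 10.9257*y^2 + 4.2346*y + 0.8265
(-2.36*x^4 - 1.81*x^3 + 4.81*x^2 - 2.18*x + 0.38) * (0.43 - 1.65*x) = 3.894*x^5 + 1.9717*x^4 - 8.7148*x^3 + 5.6653*x^2 - 1.5644*x + 0.1634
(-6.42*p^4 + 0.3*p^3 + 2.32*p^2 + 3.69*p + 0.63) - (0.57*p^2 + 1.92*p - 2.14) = -6.42*p^4 + 0.3*p^3 + 1.75*p^2 + 1.77*p + 2.77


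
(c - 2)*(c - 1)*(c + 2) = c^3 - c^2 - 4*c + 4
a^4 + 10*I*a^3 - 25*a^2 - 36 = (a - I)*(a + 2*I)*(a + 3*I)*(a + 6*I)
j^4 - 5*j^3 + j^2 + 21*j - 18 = (j - 3)^2*(j - 1)*(j + 2)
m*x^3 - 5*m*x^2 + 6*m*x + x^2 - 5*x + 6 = (x - 3)*(x - 2)*(m*x + 1)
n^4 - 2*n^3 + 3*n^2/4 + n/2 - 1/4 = (n - 1)^2*(n - 1/2)*(n + 1/2)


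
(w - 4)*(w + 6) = w^2 + 2*w - 24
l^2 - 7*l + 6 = (l - 6)*(l - 1)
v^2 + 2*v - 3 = (v - 1)*(v + 3)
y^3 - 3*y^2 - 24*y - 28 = (y - 7)*(y + 2)^2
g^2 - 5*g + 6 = (g - 3)*(g - 2)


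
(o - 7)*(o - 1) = o^2 - 8*o + 7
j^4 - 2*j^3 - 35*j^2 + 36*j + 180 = (j - 6)*(j - 3)*(j + 2)*(j + 5)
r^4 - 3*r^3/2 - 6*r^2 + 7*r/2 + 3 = (r - 3)*(r - 1)*(r + 1/2)*(r + 2)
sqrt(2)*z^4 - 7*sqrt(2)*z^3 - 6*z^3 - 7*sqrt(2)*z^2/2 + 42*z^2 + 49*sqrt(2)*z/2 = z*(z - 7)*(z - 7*sqrt(2)/2)*(sqrt(2)*z + 1)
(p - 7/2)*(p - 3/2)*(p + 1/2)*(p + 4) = p^4 - p^3/2 - 61*p^2/4 + 109*p/8 + 21/2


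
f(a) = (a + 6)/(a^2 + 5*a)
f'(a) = (-2*a - 5)*(a + 6)/(a^2 + 5*a)^2 + 1/(a^2 + 5*a) = (a*(a + 5) - (a + 6)*(2*a + 5))/(a^2*(a + 5)^2)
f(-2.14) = -0.63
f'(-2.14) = -0.24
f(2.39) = 0.48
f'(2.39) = -0.21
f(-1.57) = -0.82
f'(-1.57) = -0.47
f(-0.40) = -3.04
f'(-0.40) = -7.49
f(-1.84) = -0.72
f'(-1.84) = -0.33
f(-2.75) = -0.53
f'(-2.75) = -0.12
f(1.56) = 0.74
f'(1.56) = -0.49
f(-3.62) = -0.48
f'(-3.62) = 0.01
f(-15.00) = -0.06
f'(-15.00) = 0.00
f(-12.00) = -0.07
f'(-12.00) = 0.00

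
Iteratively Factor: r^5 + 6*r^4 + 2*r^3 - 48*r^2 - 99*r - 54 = (r - 3)*(r^4 + 9*r^3 + 29*r^2 + 39*r + 18) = (r - 3)*(r + 1)*(r^3 + 8*r^2 + 21*r + 18) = (r - 3)*(r + 1)*(r + 3)*(r^2 + 5*r + 6) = (r - 3)*(r + 1)*(r + 2)*(r + 3)*(r + 3)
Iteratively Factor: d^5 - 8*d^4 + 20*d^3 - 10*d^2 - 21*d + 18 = (d - 3)*(d^4 - 5*d^3 + 5*d^2 + 5*d - 6) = (d - 3)*(d - 1)*(d^3 - 4*d^2 + d + 6) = (d - 3)^2*(d - 1)*(d^2 - d - 2) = (d - 3)^2*(d - 2)*(d - 1)*(d + 1)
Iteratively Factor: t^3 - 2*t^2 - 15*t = (t - 5)*(t^2 + 3*t) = t*(t - 5)*(t + 3)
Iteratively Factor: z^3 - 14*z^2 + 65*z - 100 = (z - 5)*(z^2 - 9*z + 20) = (z - 5)*(z - 4)*(z - 5)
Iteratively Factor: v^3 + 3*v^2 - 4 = (v + 2)*(v^2 + v - 2) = (v - 1)*(v + 2)*(v + 2)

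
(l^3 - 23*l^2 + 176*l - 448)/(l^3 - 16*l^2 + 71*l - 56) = (l - 8)/(l - 1)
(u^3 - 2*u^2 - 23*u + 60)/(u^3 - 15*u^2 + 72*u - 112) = (u^2 + 2*u - 15)/(u^2 - 11*u + 28)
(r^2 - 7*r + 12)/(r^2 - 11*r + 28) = (r - 3)/(r - 7)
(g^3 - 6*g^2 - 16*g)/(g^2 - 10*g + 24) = g*(g^2 - 6*g - 16)/(g^2 - 10*g + 24)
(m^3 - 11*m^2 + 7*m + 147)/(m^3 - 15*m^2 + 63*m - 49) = (m + 3)/(m - 1)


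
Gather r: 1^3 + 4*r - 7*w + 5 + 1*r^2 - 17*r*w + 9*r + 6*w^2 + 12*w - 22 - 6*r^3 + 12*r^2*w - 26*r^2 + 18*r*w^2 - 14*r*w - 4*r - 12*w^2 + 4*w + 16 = -6*r^3 + r^2*(12*w - 25) + r*(18*w^2 - 31*w + 9) - 6*w^2 + 9*w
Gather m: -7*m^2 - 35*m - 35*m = -7*m^2 - 70*m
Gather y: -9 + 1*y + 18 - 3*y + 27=36 - 2*y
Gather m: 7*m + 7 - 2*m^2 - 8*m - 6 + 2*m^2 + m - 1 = 0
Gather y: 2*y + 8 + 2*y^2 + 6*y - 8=2*y^2 + 8*y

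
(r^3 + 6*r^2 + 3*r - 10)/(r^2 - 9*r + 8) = (r^2 + 7*r + 10)/(r - 8)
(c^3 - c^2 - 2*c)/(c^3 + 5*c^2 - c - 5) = c*(c - 2)/(c^2 + 4*c - 5)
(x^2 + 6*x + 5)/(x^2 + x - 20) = (x + 1)/(x - 4)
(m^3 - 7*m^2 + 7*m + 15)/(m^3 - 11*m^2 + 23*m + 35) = (m - 3)/(m - 7)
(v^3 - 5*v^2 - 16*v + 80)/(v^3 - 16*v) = (v - 5)/v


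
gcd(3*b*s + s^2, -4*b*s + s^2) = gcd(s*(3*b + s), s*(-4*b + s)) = s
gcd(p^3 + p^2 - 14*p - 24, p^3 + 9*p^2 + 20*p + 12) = p + 2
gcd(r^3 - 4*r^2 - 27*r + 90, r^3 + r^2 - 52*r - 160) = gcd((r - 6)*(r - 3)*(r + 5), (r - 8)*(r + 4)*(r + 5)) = r + 5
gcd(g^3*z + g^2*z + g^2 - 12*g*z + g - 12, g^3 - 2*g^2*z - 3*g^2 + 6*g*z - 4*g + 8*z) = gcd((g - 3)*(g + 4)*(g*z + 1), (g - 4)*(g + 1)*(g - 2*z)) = 1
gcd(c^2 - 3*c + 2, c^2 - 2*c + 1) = c - 1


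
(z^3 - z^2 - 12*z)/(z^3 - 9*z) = (z - 4)/(z - 3)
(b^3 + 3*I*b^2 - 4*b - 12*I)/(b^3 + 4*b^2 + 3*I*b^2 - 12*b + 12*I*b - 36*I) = (b + 2)/(b + 6)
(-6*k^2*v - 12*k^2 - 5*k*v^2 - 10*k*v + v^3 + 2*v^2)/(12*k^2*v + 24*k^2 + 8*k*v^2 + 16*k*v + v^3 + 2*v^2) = (-6*k^2 - 5*k*v + v^2)/(12*k^2 + 8*k*v + v^2)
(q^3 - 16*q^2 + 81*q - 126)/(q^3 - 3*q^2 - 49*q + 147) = (q - 6)/(q + 7)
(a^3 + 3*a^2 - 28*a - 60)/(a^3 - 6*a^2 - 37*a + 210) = (a + 2)/(a - 7)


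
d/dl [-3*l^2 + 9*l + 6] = 9 - 6*l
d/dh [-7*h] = -7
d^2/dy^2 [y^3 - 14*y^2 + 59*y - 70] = 6*y - 28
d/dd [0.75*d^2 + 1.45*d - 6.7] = 1.5*d + 1.45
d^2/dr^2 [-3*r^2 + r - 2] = -6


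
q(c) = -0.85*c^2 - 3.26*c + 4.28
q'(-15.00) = 22.24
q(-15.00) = -138.07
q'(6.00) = -13.46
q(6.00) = -45.88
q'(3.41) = -9.06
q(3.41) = -16.72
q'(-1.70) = -0.37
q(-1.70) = 7.37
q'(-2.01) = 0.16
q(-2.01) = 7.40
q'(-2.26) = 0.58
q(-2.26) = 7.31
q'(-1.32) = -1.02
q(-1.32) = 7.10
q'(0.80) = -4.62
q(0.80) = 1.13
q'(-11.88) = 16.94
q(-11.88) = -76.96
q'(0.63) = -4.33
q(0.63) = 1.89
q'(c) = -1.7*c - 3.26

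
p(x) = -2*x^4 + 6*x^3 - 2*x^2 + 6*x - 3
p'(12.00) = -11274.00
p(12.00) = -31323.00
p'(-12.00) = 16470.00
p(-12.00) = -52203.00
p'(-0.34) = 9.76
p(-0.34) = -5.53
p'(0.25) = 6.00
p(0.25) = -1.54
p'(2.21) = -1.28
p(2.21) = 17.55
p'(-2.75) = 319.50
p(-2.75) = -273.79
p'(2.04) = 4.83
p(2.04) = 17.22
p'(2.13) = 1.84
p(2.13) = 17.52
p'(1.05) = 12.38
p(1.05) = 5.61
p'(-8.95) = 7218.98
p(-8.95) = -17351.23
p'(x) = -8*x^3 + 18*x^2 - 4*x + 6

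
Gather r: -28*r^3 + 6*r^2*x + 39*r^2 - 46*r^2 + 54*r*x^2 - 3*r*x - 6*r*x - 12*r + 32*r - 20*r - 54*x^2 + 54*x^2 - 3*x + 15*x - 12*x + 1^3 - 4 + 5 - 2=-28*r^3 + r^2*(6*x - 7) + r*(54*x^2 - 9*x)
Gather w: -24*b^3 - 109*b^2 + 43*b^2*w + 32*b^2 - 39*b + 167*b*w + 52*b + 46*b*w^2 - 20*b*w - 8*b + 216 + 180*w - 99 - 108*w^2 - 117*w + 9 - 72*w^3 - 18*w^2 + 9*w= -24*b^3 - 77*b^2 + 5*b - 72*w^3 + w^2*(46*b - 126) + w*(43*b^2 + 147*b + 72) + 126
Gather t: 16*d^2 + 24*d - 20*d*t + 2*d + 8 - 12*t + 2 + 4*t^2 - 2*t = 16*d^2 + 26*d + 4*t^2 + t*(-20*d - 14) + 10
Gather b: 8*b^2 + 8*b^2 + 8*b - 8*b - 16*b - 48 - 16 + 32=16*b^2 - 16*b - 32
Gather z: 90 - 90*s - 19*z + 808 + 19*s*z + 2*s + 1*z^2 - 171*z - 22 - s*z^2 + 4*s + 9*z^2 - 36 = -84*s + z^2*(10 - s) + z*(19*s - 190) + 840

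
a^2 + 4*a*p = a*(a + 4*p)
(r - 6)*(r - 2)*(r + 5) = r^3 - 3*r^2 - 28*r + 60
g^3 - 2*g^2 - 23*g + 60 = (g - 4)*(g - 3)*(g + 5)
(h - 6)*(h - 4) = h^2 - 10*h + 24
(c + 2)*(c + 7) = c^2 + 9*c + 14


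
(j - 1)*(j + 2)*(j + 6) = j^3 + 7*j^2 + 4*j - 12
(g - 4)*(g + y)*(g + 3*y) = g^3 + 4*g^2*y - 4*g^2 + 3*g*y^2 - 16*g*y - 12*y^2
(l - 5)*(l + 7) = l^2 + 2*l - 35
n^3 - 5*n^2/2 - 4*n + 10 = (n - 5/2)*(n - 2)*(n + 2)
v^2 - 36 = (v - 6)*(v + 6)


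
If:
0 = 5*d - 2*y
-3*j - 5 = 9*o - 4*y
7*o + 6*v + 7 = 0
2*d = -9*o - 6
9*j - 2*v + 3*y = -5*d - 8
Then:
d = -636/2591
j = -5041/7773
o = -1586/2591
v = -2345/5182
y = -1590/2591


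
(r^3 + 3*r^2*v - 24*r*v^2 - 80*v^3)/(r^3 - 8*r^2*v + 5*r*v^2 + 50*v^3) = (r^2 + 8*r*v + 16*v^2)/(r^2 - 3*r*v - 10*v^2)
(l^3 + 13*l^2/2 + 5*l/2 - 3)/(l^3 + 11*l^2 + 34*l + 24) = (l - 1/2)/(l + 4)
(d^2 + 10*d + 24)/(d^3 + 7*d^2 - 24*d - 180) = (d + 4)/(d^2 + d - 30)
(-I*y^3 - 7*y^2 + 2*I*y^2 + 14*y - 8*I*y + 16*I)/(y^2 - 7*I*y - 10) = (-I*y^3 + y^2*(-7 + 2*I) + y*(14 - 8*I) + 16*I)/(y^2 - 7*I*y - 10)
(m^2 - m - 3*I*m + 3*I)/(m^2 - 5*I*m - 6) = (m - 1)/(m - 2*I)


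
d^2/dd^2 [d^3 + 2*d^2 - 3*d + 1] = 6*d + 4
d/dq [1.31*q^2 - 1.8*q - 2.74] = 2.62*q - 1.8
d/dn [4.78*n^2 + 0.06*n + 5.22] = 9.56*n + 0.06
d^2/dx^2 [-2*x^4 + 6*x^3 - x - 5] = 12*x*(3 - 2*x)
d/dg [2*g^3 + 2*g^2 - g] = 6*g^2 + 4*g - 1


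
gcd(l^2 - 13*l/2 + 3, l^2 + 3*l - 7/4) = l - 1/2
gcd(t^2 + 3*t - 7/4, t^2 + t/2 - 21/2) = t + 7/2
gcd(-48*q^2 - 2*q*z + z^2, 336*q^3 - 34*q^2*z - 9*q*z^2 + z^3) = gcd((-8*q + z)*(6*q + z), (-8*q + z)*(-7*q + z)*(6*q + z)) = -48*q^2 - 2*q*z + z^2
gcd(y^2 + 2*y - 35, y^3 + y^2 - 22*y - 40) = y - 5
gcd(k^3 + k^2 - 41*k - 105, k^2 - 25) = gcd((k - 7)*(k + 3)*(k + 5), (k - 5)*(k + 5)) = k + 5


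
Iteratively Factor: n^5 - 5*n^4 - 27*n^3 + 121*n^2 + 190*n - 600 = (n + 3)*(n^4 - 8*n^3 - 3*n^2 + 130*n - 200) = (n - 5)*(n + 3)*(n^3 - 3*n^2 - 18*n + 40) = (n - 5)^2*(n + 3)*(n^2 + 2*n - 8) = (n - 5)^2*(n - 2)*(n + 3)*(n + 4)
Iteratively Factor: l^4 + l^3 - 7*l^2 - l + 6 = (l + 1)*(l^3 - 7*l + 6) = (l - 1)*(l + 1)*(l^2 + l - 6) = (l - 2)*(l - 1)*(l + 1)*(l + 3)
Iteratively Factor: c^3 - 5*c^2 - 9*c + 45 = (c - 3)*(c^2 - 2*c - 15) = (c - 3)*(c + 3)*(c - 5)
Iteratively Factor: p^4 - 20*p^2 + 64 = (p - 2)*(p^3 + 2*p^2 - 16*p - 32) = (p - 4)*(p - 2)*(p^2 + 6*p + 8) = (p - 4)*(p - 2)*(p + 2)*(p + 4)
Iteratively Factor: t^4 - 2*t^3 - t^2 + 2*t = (t + 1)*(t^3 - 3*t^2 + 2*t) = t*(t + 1)*(t^2 - 3*t + 2) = t*(t - 2)*(t + 1)*(t - 1)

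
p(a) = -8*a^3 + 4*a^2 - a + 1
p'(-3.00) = -241.00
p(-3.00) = 256.00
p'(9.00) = -1873.00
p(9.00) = -5516.00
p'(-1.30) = -51.96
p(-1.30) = 26.64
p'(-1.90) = -102.84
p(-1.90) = 72.21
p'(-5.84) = -866.25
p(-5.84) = 1736.68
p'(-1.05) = -35.86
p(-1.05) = 15.72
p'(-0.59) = -14.07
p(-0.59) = 4.63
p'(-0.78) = -21.84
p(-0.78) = 8.01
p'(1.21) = -26.46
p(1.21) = -8.53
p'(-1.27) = -49.87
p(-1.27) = 25.11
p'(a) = -24*a^2 + 8*a - 1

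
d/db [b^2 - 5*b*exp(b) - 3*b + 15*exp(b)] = -5*b*exp(b) + 2*b + 10*exp(b) - 3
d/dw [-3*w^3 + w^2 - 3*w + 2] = -9*w^2 + 2*w - 3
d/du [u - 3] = 1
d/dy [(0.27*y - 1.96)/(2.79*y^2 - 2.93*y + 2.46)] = (-0.7533*y^2 + 10.9368*y - 5.0786)/(7.7841*y^4 - 16.3494*y^3 + 22.3117*y^2 - 14.4156*y + 6.0516)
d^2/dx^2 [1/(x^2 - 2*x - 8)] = 2*(x^2 - 2*x - 4*(x - 1)^2 - 8)/(-x^2 + 2*x + 8)^3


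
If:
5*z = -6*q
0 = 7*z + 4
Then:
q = 10/21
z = -4/7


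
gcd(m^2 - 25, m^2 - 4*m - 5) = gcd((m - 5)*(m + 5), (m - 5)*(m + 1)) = m - 5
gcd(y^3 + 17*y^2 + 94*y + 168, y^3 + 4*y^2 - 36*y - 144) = y^2 + 10*y + 24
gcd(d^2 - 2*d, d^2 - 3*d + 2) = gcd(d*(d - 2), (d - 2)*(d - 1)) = d - 2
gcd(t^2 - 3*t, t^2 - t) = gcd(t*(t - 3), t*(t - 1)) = t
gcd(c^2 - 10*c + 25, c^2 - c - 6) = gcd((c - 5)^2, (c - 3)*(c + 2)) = 1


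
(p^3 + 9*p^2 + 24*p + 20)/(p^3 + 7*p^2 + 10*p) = (p + 2)/p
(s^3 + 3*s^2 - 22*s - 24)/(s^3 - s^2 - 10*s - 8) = (s + 6)/(s + 2)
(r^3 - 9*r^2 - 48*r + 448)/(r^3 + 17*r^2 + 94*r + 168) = (r^2 - 16*r + 64)/(r^2 + 10*r + 24)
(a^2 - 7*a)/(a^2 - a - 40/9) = 9*a*(7 - a)/(-9*a^2 + 9*a + 40)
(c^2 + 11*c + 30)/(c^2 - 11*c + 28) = (c^2 + 11*c + 30)/(c^2 - 11*c + 28)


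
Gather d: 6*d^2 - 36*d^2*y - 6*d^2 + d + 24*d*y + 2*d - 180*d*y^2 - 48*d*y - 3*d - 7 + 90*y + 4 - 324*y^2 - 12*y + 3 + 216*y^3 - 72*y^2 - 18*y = -36*d^2*y + d*(-180*y^2 - 24*y) + 216*y^3 - 396*y^2 + 60*y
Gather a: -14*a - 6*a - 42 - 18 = -20*a - 60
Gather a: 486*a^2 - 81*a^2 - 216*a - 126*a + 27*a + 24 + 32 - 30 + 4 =405*a^2 - 315*a + 30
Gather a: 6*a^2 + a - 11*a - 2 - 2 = 6*a^2 - 10*a - 4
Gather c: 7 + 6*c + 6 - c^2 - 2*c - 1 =-c^2 + 4*c + 12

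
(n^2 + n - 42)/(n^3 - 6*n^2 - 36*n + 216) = (n + 7)/(n^2 - 36)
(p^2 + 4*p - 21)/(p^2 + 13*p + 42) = (p - 3)/(p + 6)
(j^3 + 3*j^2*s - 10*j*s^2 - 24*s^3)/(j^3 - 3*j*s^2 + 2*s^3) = (j^2 + j*s - 12*s^2)/(j^2 - 2*j*s + s^2)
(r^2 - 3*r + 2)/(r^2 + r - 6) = (r - 1)/(r + 3)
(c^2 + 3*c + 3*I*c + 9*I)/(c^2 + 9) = (c + 3)/(c - 3*I)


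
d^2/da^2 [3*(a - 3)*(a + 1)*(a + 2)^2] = 36*a^2 + 36*a - 42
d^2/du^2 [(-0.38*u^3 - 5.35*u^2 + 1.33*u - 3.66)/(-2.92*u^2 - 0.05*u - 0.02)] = (-7.105427357601e-15*u^5 - 24.284908*u^3 + 185.367384*u^2 + 3.673104*u - 0.402248)/(24.897088*u^6 + 1.27896*u^5 + 0.533484*u^4 + 0.017645*u^3 + 0.003654*u^2 + 6.0e-5*u + 8.0e-6)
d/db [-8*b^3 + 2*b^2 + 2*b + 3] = -24*b^2 + 4*b + 2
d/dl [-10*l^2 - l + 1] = -20*l - 1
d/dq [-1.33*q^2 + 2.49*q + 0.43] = 2.49 - 2.66*q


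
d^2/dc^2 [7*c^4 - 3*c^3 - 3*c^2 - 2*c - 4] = 84*c^2 - 18*c - 6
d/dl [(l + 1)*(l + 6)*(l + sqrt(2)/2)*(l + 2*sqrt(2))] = 4*l^3 + 15*sqrt(2)*l^2/2 + 21*l^2 + 16*l + 35*sqrt(2)*l + 14 + 15*sqrt(2)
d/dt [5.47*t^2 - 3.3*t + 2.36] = 10.94*t - 3.3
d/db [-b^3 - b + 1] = -3*b^2 - 1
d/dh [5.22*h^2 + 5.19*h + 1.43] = 10.44*h + 5.19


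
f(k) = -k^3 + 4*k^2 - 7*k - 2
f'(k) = -3*k^2 + 8*k - 7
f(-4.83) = 237.80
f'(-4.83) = -115.63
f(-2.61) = 61.30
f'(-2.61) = -48.32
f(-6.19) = 431.77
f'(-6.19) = -171.47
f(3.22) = -16.45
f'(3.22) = -12.35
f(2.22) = -8.77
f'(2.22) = -4.03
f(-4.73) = 226.43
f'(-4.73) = -111.96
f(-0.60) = 3.86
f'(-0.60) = -12.88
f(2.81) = -12.27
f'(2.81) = -8.21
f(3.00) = -14.00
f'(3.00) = -10.00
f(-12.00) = 2386.00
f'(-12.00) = -535.00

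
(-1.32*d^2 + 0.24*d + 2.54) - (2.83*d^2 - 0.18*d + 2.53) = -4.15*d^2 + 0.42*d + 0.0100000000000002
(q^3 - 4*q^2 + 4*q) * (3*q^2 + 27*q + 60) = 3*q^5 + 15*q^4 - 36*q^3 - 132*q^2 + 240*q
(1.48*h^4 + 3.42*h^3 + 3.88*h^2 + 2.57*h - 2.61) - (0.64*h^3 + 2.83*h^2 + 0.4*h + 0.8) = 1.48*h^4 + 2.78*h^3 + 1.05*h^2 + 2.17*h - 3.41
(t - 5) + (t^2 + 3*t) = t^2 + 4*t - 5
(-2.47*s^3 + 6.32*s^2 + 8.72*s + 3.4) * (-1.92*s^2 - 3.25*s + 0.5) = 4.7424*s^5 - 4.1069*s^4 - 38.5174*s^3 - 31.708*s^2 - 6.69*s + 1.7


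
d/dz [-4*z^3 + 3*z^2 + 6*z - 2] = -12*z^2 + 6*z + 6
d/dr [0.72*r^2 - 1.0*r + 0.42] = 1.44*r - 1.0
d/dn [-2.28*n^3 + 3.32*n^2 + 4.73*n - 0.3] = -6.84*n^2 + 6.64*n + 4.73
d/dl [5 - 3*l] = -3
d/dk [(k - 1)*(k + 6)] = 2*k + 5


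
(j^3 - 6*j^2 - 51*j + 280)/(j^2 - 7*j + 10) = (j^2 - j - 56)/(j - 2)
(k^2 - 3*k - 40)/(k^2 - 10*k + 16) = (k + 5)/(k - 2)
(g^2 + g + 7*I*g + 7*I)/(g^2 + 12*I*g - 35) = (g + 1)/(g + 5*I)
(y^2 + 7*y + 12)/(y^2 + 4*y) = (y + 3)/y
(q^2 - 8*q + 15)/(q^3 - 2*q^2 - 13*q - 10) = (q - 3)/(q^2 + 3*q + 2)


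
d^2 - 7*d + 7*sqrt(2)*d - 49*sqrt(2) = (d - 7)*(d + 7*sqrt(2))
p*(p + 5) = p^2 + 5*p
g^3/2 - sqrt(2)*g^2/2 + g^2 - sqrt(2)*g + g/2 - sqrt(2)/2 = (g/2 + 1/2)*(g + 1)*(g - sqrt(2))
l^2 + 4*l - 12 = (l - 2)*(l + 6)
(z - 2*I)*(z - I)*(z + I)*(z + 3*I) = z^4 + I*z^3 + 7*z^2 + I*z + 6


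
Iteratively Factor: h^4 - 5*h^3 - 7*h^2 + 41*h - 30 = (h - 1)*(h^3 - 4*h^2 - 11*h + 30) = (h - 1)*(h + 3)*(h^2 - 7*h + 10) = (h - 2)*(h - 1)*(h + 3)*(h - 5)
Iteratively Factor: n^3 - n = (n + 1)*(n^2 - n) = (n - 1)*(n + 1)*(n)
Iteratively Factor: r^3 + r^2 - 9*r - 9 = (r - 3)*(r^2 + 4*r + 3) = (r - 3)*(r + 1)*(r + 3)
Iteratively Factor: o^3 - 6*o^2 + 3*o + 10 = (o + 1)*(o^2 - 7*o + 10) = (o - 5)*(o + 1)*(o - 2)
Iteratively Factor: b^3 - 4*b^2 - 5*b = (b - 5)*(b^2 + b) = (b - 5)*(b + 1)*(b)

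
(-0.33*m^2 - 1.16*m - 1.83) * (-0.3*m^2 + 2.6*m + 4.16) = 0.099*m^4 - 0.51*m^3 - 3.8398*m^2 - 9.5836*m - 7.6128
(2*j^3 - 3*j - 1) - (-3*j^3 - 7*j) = 5*j^3 + 4*j - 1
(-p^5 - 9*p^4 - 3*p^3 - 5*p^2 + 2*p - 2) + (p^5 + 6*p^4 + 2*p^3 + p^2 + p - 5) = -3*p^4 - p^3 - 4*p^2 + 3*p - 7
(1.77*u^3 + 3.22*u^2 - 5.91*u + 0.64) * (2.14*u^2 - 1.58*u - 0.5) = 3.7878*u^5 + 4.0942*u^4 - 18.62*u^3 + 9.0974*u^2 + 1.9438*u - 0.32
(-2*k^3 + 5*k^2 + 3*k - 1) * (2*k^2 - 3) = -4*k^5 + 10*k^4 + 12*k^3 - 17*k^2 - 9*k + 3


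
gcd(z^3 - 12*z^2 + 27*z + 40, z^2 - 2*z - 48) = z - 8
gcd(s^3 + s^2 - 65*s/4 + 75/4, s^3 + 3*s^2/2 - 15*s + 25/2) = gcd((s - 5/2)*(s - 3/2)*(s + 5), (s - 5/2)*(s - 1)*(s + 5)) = s^2 + 5*s/2 - 25/2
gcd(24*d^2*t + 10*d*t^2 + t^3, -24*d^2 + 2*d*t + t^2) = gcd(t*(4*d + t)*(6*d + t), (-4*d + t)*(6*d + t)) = 6*d + t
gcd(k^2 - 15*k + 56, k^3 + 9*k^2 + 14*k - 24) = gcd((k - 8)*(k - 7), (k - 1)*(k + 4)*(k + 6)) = 1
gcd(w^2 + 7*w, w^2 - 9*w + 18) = 1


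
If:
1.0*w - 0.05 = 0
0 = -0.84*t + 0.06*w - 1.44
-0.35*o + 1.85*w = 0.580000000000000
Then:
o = -1.39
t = -1.71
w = 0.05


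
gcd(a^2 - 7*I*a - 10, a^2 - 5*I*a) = a - 5*I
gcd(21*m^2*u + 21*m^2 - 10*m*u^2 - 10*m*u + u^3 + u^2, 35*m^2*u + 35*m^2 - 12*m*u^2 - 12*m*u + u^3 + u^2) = -7*m*u - 7*m + u^2 + u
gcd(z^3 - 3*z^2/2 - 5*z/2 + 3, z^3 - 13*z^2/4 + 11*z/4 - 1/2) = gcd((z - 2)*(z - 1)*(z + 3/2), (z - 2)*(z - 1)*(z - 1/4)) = z^2 - 3*z + 2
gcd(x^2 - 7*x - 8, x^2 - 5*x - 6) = x + 1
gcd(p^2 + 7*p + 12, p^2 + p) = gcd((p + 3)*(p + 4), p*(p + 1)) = 1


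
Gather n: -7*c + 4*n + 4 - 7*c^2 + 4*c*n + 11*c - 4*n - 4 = -7*c^2 + 4*c*n + 4*c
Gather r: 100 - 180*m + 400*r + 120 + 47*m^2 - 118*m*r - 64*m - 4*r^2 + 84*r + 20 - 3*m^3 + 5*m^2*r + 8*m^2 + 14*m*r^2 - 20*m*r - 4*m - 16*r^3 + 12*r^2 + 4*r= -3*m^3 + 55*m^2 - 248*m - 16*r^3 + r^2*(14*m + 8) + r*(5*m^2 - 138*m + 488) + 240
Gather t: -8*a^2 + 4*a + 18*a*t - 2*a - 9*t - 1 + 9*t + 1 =-8*a^2 + 18*a*t + 2*a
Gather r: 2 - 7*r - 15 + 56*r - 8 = 49*r - 21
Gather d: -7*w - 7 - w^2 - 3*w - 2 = -w^2 - 10*w - 9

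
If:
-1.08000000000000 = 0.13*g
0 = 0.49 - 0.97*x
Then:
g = -8.31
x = 0.51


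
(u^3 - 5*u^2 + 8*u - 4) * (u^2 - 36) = u^5 - 5*u^4 - 28*u^3 + 176*u^2 - 288*u + 144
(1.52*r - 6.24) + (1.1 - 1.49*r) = 0.03*r - 5.14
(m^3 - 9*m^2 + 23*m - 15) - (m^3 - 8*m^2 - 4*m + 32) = -m^2 + 27*m - 47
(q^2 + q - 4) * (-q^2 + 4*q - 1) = -q^4 + 3*q^3 + 7*q^2 - 17*q + 4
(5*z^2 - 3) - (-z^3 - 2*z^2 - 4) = z^3 + 7*z^2 + 1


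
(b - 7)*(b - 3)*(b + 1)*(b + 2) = b^4 - 7*b^3 - 7*b^2 + 43*b + 42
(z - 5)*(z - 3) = z^2 - 8*z + 15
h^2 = h^2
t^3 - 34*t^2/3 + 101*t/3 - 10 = (t - 6)*(t - 5)*(t - 1/3)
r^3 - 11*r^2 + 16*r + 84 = (r - 7)*(r - 6)*(r + 2)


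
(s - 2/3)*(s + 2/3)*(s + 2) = s^3 + 2*s^2 - 4*s/9 - 8/9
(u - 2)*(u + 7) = u^2 + 5*u - 14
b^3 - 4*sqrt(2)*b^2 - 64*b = b*(b - 8*sqrt(2))*(b + 4*sqrt(2))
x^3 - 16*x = x*(x - 4)*(x + 4)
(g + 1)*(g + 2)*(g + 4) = g^3 + 7*g^2 + 14*g + 8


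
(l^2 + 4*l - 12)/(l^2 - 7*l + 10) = (l + 6)/(l - 5)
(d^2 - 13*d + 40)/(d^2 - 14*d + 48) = (d - 5)/(d - 6)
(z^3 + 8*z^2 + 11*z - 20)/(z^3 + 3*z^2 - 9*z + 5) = (z + 4)/(z - 1)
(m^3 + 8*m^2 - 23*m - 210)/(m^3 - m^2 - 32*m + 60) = (m + 7)/(m - 2)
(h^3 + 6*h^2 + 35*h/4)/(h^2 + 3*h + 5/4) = h*(2*h + 7)/(2*h + 1)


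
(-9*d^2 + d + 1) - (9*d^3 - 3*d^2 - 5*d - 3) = -9*d^3 - 6*d^2 + 6*d + 4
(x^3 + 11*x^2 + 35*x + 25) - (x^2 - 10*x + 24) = x^3 + 10*x^2 + 45*x + 1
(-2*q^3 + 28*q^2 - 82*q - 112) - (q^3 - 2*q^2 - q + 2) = -3*q^3 + 30*q^2 - 81*q - 114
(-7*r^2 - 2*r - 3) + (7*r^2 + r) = -r - 3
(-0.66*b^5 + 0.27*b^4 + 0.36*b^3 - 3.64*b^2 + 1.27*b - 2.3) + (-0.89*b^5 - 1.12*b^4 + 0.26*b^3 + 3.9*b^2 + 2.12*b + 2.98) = -1.55*b^5 - 0.85*b^4 + 0.62*b^3 + 0.26*b^2 + 3.39*b + 0.68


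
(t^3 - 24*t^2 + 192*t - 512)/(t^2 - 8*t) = t - 16 + 64/t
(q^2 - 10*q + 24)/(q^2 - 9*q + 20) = (q - 6)/(q - 5)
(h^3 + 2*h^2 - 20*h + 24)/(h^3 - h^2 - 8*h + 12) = (h + 6)/(h + 3)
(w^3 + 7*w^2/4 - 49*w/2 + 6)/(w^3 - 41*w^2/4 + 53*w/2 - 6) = (w + 6)/(w - 6)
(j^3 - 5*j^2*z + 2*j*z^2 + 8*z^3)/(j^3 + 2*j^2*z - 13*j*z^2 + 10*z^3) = (-j^2 + 3*j*z + 4*z^2)/(-j^2 - 4*j*z + 5*z^2)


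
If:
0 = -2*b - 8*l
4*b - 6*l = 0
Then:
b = 0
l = 0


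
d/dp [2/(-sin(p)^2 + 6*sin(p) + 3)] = 4*(sin(p) - 3)*cos(p)/(6*sin(p) + cos(p)^2 + 2)^2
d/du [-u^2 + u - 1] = 1 - 2*u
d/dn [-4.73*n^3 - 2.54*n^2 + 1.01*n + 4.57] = -14.19*n^2 - 5.08*n + 1.01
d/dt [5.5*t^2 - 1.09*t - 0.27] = 11.0*t - 1.09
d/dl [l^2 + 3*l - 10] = 2*l + 3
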